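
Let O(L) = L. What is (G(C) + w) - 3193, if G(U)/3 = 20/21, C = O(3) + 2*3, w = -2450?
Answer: -39481/7 ≈ -5640.1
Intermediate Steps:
C = 9 (C = 3 + 2*3 = 3 + 6 = 9)
G(U) = 20/7 (G(U) = 3*(20/21) = 20/7)
(G(C) + w) - 3193 = (20/7 - 2450) - 3193 = -17130/7 - 3193 = -39481/7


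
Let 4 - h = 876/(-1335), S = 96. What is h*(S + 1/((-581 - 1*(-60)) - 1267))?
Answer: 88913146/198915 ≈ 446.99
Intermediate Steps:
h = 2072/445 (h = 4 - 876/(-1335) = 4 - 876*(-1)/1335 = 4 - 1*(-292/445) = 4 + 292/445 = 2072/445 ≈ 4.6562)
h*(S + 1/((-581 - 1*(-60)) - 1267)) = 2072*(96 + 1/((-581 - 1*(-60)) - 1267))/445 = 2072*(96 + 1/((-581 + 60) - 1267))/445 = 2072*(96 + 1/(-521 - 1267))/445 = 2072*(96 + 1/(-1788))/445 = 2072*(96 - 1/1788)/445 = (2072/445)*(171647/1788) = 88913146/198915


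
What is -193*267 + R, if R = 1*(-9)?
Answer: -51540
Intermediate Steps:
R = -9
-193*267 + R = -193*267 - 9 = -51531 - 9 = -51540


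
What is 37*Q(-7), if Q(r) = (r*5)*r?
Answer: 9065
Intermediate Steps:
Q(r) = 5*r**2 (Q(r) = (5*r)*r = 5*r**2)
37*Q(-7) = 37*(5*(-7)**2) = 37*(5*49) = 37*245 = 9065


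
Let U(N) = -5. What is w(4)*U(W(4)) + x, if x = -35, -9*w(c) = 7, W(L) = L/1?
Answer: -280/9 ≈ -31.111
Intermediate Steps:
W(L) = L (W(L) = L*1 = L)
w(c) = -7/9 (w(c) = -⅑*7 = -7/9)
w(4)*U(W(4)) + x = -7/9*(-5) - 35 = 35/9 - 35 = -280/9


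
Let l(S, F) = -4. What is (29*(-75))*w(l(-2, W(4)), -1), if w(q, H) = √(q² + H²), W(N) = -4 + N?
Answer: -2175*√17 ≈ -8967.8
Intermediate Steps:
w(q, H) = √(H² + q²)
(29*(-75))*w(l(-2, W(4)), -1) = (29*(-75))*√((-1)² + (-4)²) = -2175*√(1 + 16) = -2175*√17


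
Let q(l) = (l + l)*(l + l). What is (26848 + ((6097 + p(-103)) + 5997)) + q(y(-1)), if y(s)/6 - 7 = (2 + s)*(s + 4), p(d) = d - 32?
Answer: 53207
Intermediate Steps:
p(d) = -32 + d
y(s) = 42 + 6*(2 + s)*(4 + s) (y(s) = 42 + 6*((2 + s)*(s + 4)) = 42 + 6*((2 + s)*(4 + s)) = 42 + 6*(2 + s)*(4 + s))
q(l) = 4*l² (q(l) = (2*l)*(2*l) = 4*l²)
(26848 + ((6097 + p(-103)) + 5997)) + q(y(-1)) = (26848 + ((6097 + (-32 - 103)) + 5997)) + 4*(90 + 6*(-1)² + 36*(-1))² = (26848 + ((6097 - 135) + 5997)) + 4*(90 + 6*1 - 36)² = (26848 + (5962 + 5997)) + 4*(90 + 6 - 36)² = (26848 + 11959) + 4*60² = 38807 + 4*3600 = 38807 + 14400 = 53207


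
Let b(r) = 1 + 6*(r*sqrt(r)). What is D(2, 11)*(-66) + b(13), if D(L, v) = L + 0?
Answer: -131 + 78*sqrt(13) ≈ 150.23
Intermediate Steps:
b(r) = 1 + 6*r**(3/2)
D(L, v) = L
D(2, 11)*(-66) + b(13) = 2*(-66) + (1 + 6*13**(3/2)) = -132 + (1 + 6*(13*sqrt(13))) = -132 + (1 + 78*sqrt(13)) = -131 + 78*sqrt(13)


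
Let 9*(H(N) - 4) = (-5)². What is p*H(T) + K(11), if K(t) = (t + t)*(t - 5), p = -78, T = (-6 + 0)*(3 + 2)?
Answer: -1190/3 ≈ -396.67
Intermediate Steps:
T = -30 (T = -6*5 = -30)
H(N) = 61/9 (H(N) = 4 + (⅑)*(-5)² = 4 + (⅑)*25 = 4 + 25/9 = 61/9)
K(t) = 2*t*(-5 + t) (K(t) = (2*t)*(-5 + t) = 2*t*(-5 + t))
p*H(T) + K(11) = -78*61/9 + 2*11*(-5 + 11) = -1586/3 + 2*11*6 = -1586/3 + 132 = -1190/3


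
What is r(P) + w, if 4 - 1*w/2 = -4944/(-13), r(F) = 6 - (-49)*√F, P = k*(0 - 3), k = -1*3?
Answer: -7795/13 ≈ -599.62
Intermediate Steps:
k = -3
P = 9 (P = -3*(0 - 3) = -3*(-3) = 9)
r(F) = 6 + 49*√F
w = -9784/13 (w = 8 - (-618)*16/(-13) = 8 - (-618)*16*(-1/13) = 8 - (-618)*(-16)/13 = 8 - 2*4944/13 = 8 - 9888/13 = -9784/13 ≈ -752.62)
r(P) + w = (6 + 49*√9) - 9784/13 = (6 + 49*3) - 9784/13 = (6 + 147) - 9784/13 = 153 - 9784/13 = -7795/13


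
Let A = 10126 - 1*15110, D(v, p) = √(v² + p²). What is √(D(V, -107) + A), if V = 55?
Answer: √(-4984 + √14474) ≈ 69.74*I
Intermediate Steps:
D(v, p) = √(p² + v²)
A = -4984 (A = 10126 - 15110 = -4984)
√(D(V, -107) + A) = √(√((-107)² + 55²) - 4984) = √(√(11449 + 3025) - 4984) = √(√14474 - 4984) = √(-4984 + √14474)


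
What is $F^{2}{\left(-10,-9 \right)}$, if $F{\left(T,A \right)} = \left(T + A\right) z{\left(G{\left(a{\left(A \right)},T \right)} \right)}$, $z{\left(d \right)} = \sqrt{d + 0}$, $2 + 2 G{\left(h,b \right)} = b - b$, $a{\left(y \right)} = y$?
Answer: $-361$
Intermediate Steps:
$G{\left(h,b \right)} = -1$ ($G{\left(h,b \right)} = -1 + \frac{b - b}{2} = -1 + \frac{1}{2} \cdot 0 = -1 + 0 = -1$)
$z{\left(d \right)} = \sqrt{d}$
$F{\left(T,A \right)} = i \left(A + T\right)$ ($F{\left(T,A \right)} = \left(T + A\right) \sqrt{-1} = \left(A + T\right) i = i \left(A + T\right)$)
$F^{2}{\left(-10,-9 \right)} = \left(i \left(-9 - 10\right)\right)^{2} = \left(i \left(-19\right)\right)^{2} = \left(- 19 i\right)^{2} = -361$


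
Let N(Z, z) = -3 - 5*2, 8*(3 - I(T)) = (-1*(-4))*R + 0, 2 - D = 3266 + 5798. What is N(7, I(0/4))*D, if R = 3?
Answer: 117806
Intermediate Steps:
D = -9062 (D = 2 - (3266 + 5798) = 2 - 1*9064 = 2 - 9064 = -9062)
I(T) = 3/2 (I(T) = 3 - (-1*(-4)*3 + 0)/8 = 3 - (4*3 + 0)/8 = 3 - (12 + 0)/8 = 3 - ⅛*12 = 3 - 3/2 = 3/2)
N(Z, z) = -13 (N(Z, z) = -3 - 10 = -13)
N(7, I(0/4))*D = -13*(-9062) = 117806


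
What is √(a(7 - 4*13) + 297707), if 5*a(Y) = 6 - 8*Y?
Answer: √7444505/5 ≈ 545.69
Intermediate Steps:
a(Y) = 6/5 - 8*Y/5 (a(Y) = (6 - 8*Y)/5 = 6/5 - 8*Y/5)
√(a(7 - 4*13) + 297707) = √((6/5 - 8*(7 - 4*13)/5) + 297707) = √((6/5 - 8*(7 - 52)/5) + 297707) = √((6/5 - 8/5*(-45)) + 297707) = √((6/5 + 72) + 297707) = √(366/5 + 297707) = √(1488901/5) = √7444505/5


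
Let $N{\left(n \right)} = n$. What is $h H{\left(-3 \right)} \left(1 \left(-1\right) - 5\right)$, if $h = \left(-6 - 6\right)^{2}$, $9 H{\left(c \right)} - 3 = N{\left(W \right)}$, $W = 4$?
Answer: $-672$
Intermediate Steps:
$H{\left(c \right)} = \frac{7}{9}$ ($H{\left(c \right)} = \frac{1}{3} + \frac{1}{9} \cdot 4 = \frac{1}{3} + \frac{4}{9} = \frac{7}{9}$)
$h = 144$ ($h = \left(-12\right)^{2} = 144$)
$h H{\left(-3 \right)} \left(1 \left(-1\right) - 5\right) = 144 \frac{7 \left(1 \left(-1\right) - 5\right)}{9} = 144 \frac{7 \left(-1 - 5\right)}{9} = 144 \cdot \frac{7}{9} \left(-6\right) = 144 \left(- \frac{14}{3}\right) = -672$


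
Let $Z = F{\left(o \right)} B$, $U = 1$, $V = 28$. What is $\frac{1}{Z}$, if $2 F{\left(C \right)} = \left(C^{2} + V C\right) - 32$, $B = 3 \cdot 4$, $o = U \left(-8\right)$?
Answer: $- \frac{1}{1152} \approx -0.00086806$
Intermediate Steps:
$o = -8$ ($o = 1 \left(-8\right) = -8$)
$B = 12$
$F{\left(C \right)} = -16 + \frac{C^{2}}{2} + 14 C$ ($F{\left(C \right)} = \frac{\left(C^{2} + 28 C\right) - 32}{2} = \frac{-32 + C^{2} + 28 C}{2} = -16 + \frac{C^{2}}{2} + 14 C$)
$Z = -1152$ ($Z = \left(-16 + \frac{\left(-8\right)^{2}}{2} + 14 \left(-8\right)\right) 12 = \left(-16 + \frac{1}{2} \cdot 64 - 112\right) 12 = \left(-16 + 32 - 112\right) 12 = \left(-96\right) 12 = -1152$)
$\frac{1}{Z} = \frac{1}{-1152} = - \frac{1}{1152}$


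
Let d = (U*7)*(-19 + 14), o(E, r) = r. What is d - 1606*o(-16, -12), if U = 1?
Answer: 19237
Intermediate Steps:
d = -35 (d = (1*7)*(-19 + 14) = 7*(-5) = -35)
d - 1606*o(-16, -12) = -35 - 1606*(-12) = -35 + 19272 = 19237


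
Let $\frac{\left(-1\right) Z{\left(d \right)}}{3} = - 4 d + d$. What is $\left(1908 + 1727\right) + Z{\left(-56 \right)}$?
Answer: $3131$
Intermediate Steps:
$Z{\left(d \right)} = 9 d$ ($Z{\left(d \right)} = - 3 \left(- 4 d + d\right) = - 3 \left(- 3 d\right) = 9 d$)
$\left(1908 + 1727\right) + Z{\left(-56 \right)} = \left(1908 + 1727\right) + 9 \left(-56\right) = 3635 - 504 = 3131$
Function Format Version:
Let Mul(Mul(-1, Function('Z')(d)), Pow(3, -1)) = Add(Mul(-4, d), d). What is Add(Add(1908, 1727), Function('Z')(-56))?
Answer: 3131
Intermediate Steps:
Function('Z')(d) = Mul(9, d) (Function('Z')(d) = Mul(-3, Add(Mul(-4, d), d)) = Mul(-3, Mul(-3, d)) = Mul(9, d))
Add(Add(1908, 1727), Function('Z')(-56)) = Add(Add(1908, 1727), Mul(9, -56)) = Add(3635, -504) = 3131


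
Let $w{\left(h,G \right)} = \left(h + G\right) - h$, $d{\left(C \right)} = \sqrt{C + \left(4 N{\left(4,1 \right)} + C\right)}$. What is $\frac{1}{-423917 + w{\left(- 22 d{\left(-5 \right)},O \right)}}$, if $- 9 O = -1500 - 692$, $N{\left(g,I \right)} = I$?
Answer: $- \frac{9}{3813061} \approx -2.3603 \cdot 10^{-6}$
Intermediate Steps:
$d{\left(C \right)} = \sqrt{4 + 2 C}$ ($d{\left(C \right)} = \sqrt{C + \left(4 \cdot 1 + C\right)} = \sqrt{C + \left(4 + C\right)} = \sqrt{4 + 2 C}$)
$O = \frac{2192}{9}$ ($O = - \frac{-1500 - 692}{9} = \left(- \frac{1}{9}\right) \left(-2192\right) = \frac{2192}{9} \approx 243.56$)
$w{\left(h,G \right)} = G$ ($w{\left(h,G \right)} = \left(G + h\right) - h = G$)
$\frac{1}{-423917 + w{\left(- 22 d{\left(-5 \right)},O \right)}} = \frac{1}{-423917 + \frac{2192}{9}} = \frac{1}{- \frac{3813061}{9}} = - \frac{9}{3813061}$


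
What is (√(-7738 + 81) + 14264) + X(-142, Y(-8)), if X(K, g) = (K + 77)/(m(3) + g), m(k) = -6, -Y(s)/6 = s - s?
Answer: 85649/6 + I*√7657 ≈ 14275.0 + 87.504*I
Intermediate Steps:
Y(s) = 0 (Y(s) = -6*(s - s) = -6*0 = 0)
X(K, g) = (77 + K)/(-6 + g) (X(K, g) = (K + 77)/(-6 + g) = (77 + K)/(-6 + g))
(√(-7738 + 81) + 14264) + X(-142, Y(-8)) = (√(-7738 + 81) + 14264) + (77 - 142)/(-6 + 0) = (√(-7657) + 14264) - 65/(-6) = (I*√7657 + 14264) - ⅙*(-65) = (14264 + I*√7657) + 65/6 = 85649/6 + I*√7657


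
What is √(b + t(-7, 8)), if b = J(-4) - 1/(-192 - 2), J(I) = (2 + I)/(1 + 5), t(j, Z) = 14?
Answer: √4630974/582 ≈ 3.6975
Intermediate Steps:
J(I) = ⅓ + I/6 (J(I) = (2 + I)/6 = (2 + I)*(⅙) = ⅓ + I/6)
b = -191/582 (b = (⅓ + (⅙)*(-4)) - 1/(-192 - 2) = (⅓ - ⅔) - 1/(-194) = -⅓ - 1*(-1/194) = -⅓ + 1/194 = -191/582 ≈ -0.32818)
√(b + t(-7, 8)) = √(-191/582 + 14) = √(7957/582) = √4630974/582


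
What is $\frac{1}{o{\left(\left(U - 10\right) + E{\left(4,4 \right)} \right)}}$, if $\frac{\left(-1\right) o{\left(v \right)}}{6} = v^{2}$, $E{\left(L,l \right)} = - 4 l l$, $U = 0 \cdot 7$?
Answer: $- \frac{1}{32856} \approx -3.0436 \cdot 10^{-5}$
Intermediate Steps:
$U = 0$
$E{\left(L,l \right)} = - 4 l^{2}$
$o{\left(v \right)} = - 6 v^{2}$
$\frac{1}{o{\left(\left(U - 10\right) + E{\left(4,4 \right)} \right)}} = \frac{1}{\left(-6\right) \left(\left(0 - 10\right) - 4 \cdot 4^{2}\right)^{2}} = \frac{1}{\left(-6\right) \left(-10 - 64\right)^{2}} = \frac{1}{\left(-6\right) \left(-74\right)^{2}} = \frac{1}{\left(-6\right) 5476} = \frac{1}{-32856} = - \frac{1}{32856}$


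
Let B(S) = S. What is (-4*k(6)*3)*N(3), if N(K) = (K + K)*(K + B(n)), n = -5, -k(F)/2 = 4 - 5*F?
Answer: 7488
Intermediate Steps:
k(F) = -8 + 10*F (k(F) = -2*(4 - 5*F) = -8 + 10*F)
N(K) = 2*K*(-5 + K) (N(K) = (K + K)*(K - 5) = (2*K)*(-5 + K) = 2*K*(-5 + K))
(-4*k(6)*3)*N(3) = (-4*(-8 + 10*6)*3)*(2*3*(-5 + 3)) = (-4*(-8 + 60)*3)*(2*3*(-2)) = (-4*52*3)*(-12) = -208*3*(-12) = -624*(-12) = 7488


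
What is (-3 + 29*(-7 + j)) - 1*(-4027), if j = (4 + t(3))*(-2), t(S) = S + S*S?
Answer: 2893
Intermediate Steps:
t(S) = S + S²
j = -32 (j = (4 + 3*(1 + 3))*(-2) = (4 + 3*4)*(-2) = (4 + 12)*(-2) = 16*(-2) = -32)
(-3 + 29*(-7 + j)) - 1*(-4027) = (-3 + 29*(-7 - 32)) - 1*(-4027) = (-3 + 29*(-39)) + 4027 = (-3 - 1131) + 4027 = -1134 + 4027 = 2893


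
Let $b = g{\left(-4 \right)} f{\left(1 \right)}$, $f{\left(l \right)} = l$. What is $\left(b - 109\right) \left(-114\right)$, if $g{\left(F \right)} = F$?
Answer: $12882$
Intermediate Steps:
$b = -4$ ($b = \left(-4\right) 1 = -4$)
$\left(b - 109\right) \left(-114\right) = \left(-4 - 109\right) \left(-114\right) = \left(-113\right) \left(-114\right) = 12882$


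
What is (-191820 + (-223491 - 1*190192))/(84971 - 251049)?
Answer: 605503/166078 ≈ 3.6459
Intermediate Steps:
(-191820 + (-223491 - 1*190192))/(84971 - 251049) = (-191820 + (-223491 - 190192))/(-166078) = (-191820 - 413683)*(-1/166078) = -605503*(-1/166078) = 605503/166078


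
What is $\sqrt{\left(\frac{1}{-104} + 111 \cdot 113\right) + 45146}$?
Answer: $\frac{\sqrt{155991030}}{52} \approx 240.19$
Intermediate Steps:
$\sqrt{\left(\frac{1}{-104} + 111 \cdot 113\right) + 45146} = \sqrt{\left(- \frac{1}{104} + 12543\right) + 45146} = \sqrt{\frac{1304471}{104} + 45146} = \sqrt{\frac{5999655}{104}} = \frac{\sqrt{155991030}}{52}$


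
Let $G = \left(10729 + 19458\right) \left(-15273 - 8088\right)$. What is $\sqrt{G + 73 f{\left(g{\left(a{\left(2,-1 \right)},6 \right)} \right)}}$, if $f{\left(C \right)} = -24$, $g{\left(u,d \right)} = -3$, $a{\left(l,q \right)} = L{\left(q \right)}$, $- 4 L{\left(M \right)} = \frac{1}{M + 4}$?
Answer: $i \sqrt{705200259} \approx 26556.0 i$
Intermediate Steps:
$L{\left(M \right)} = - \frac{1}{4 \left(4 + M\right)}$ ($L{\left(M \right)} = - \frac{1}{4 \left(M + 4\right)} = - \frac{1}{4 \left(4 + M\right)}$)
$a{\left(l,q \right)} = - \frac{1}{16 + 4 q}$
$G = -705198507$ ($G = 30187 \left(-23361\right) = -705198507$)
$\sqrt{G + 73 f{\left(g{\left(a{\left(2,-1 \right)},6 \right)} \right)}} = \sqrt{-705198507 + 73 \left(-24\right)} = \sqrt{-705198507 - 1752} = \sqrt{-705200259} = i \sqrt{705200259}$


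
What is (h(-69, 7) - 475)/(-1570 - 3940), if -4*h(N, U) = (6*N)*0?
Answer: 5/58 ≈ 0.086207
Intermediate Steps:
h(N, U) = 0 (h(N, U) = -6*N*0/4 = -1/4*0 = 0)
(h(-69, 7) - 475)/(-1570 - 3940) = (0 - 475)/(-1570 - 3940) = -475/(-5510) = -475*(-1/5510) = 5/58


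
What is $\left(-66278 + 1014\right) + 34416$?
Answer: $-30848$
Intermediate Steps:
$\left(-66278 + 1014\right) + 34416 = -65264 + 34416 = -30848$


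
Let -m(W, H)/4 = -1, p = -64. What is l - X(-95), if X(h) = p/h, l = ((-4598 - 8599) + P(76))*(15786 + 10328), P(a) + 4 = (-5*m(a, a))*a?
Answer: -36520298494/95 ≈ -3.8442e+8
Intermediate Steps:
m(W, H) = 4 (m(W, H) = -4*(-1) = 4)
P(a) = -4 - 20*a (P(a) = -4 + (-5*4)*a = -4 - 20*a)
l = -384424194 (l = ((-4598 - 8599) + (-4 - 20*76))*(15786 + 10328) = (-13197 + (-4 - 1520))*26114 = (-13197 - 1524)*26114 = -14721*26114 = -384424194)
X(h) = -64/h
l - X(-95) = -384424194 - (-64)/(-95) = -384424194 - (-64)*(-1)/95 = -384424194 - 1*64/95 = -384424194 - 64/95 = -36520298494/95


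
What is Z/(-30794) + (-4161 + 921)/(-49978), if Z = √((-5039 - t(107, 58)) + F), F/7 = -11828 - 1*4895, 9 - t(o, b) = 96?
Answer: 1620/24989 - 3*I*√13557/30794 ≈ 0.064829 - 0.011343*I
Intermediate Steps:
t(o, b) = -87 (t(o, b) = 9 - 1*96 = 9 - 96 = -87)
F = -117061 (F = 7*(-11828 - 1*4895) = 7*(-11828 - 4895) = 7*(-16723) = -117061)
Z = 3*I*√13557 (Z = √((-5039 - 1*(-87)) - 117061) = √((-5039 + 87) - 117061) = √(-4952 - 117061) = √(-122013) = 3*I*√13557 ≈ 349.3*I)
Z/(-30794) + (-4161 + 921)/(-49978) = (3*I*√13557)/(-30794) + (-4161 + 921)/(-49978) = (3*I*√13557)*(-1/30794) - 3240*(-1/49978) = -3*I*√13557/30794 + 1620/24989 = 1620/24989 - 3*I*√13557/30794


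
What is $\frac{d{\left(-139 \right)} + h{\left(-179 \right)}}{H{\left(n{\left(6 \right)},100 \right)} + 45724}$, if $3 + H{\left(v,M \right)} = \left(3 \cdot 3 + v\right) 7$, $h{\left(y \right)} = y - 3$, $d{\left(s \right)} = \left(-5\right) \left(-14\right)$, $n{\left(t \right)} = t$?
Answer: $- \frac{56}{22913} \approx -0.002444$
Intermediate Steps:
$d{\left(s \right)} = 70$
$h{\left(y \right)} = -3 + y$ ($h{\left(y \right)} = y - 3 = -3 + y$)
$H{\left(v,M \right)} = 60 + 7 v$ ($H{\left(v,M \right)} = -3 + \left(3 \cdot 3 + v\right) 7 = -3 + \left(9 + v\right) 7 = -3 + \left(63 + 7 v\right) = 60 + 7 v$)
$\frac{d{\left(-139 \right)} + h{\left(-179 \right)}}{H{\left(n{\left(6 \right)},100 \right)} + 45724} = \frac{70 - 182}{\left(60 + 7 \cdot 6\right) + 45724} = \frac{70 - 182}{\left(60 + 42\right) + 45724} = - \frac{112}{102 + 45724} = - \frac{112}{45826} = \left(-112\right) \frac{1}{45826} = - \frac{56}{22913}$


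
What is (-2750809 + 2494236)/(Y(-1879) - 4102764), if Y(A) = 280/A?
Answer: 482100667/7709093836 ≈ 0.062537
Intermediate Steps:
(-2750809 + 2494236)/(Y(-1879) - 4102764) = (-2750809 + 2494236)/(280/(-1879) - 4102764) = -256573/(280*(-1/1879) - 4102764) = -256573/(-280/1879 - 4102764) = -256573/(-7709093836/1879) = -256573*(-1879/7709093836) = 482100667/7709093836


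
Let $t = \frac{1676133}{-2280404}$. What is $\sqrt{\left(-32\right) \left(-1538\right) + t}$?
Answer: $\frac{\sqrt{63982826964070231}}{1140202} \approx 221.85$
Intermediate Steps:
$t = - \frac{1676133}{2280404}$ ($t = 1676133 \left(- \frac{1}{2280404}\right) = - \frac{1676133}{2280404} \approx -0.73502$)
$\sqrt{\left(-32\right) \left(-1538\right) + t} = \sqrt{\left(-32\right) \left(-1538\right) - \frac{1676133}{2280404}} = \sqrt{49216 - \frac{1676133}{2280404}} = \sqrt{\frac{112230687131}{2280404}} = \frac{\sqrt{63982826964070231}}{1140202}$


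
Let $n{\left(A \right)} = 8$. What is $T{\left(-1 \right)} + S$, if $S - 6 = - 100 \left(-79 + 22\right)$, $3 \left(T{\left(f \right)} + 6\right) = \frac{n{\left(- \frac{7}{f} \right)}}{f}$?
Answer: $\frac{17092}{3} \approx 5697.3$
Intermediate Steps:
$T{\left(f \right)} = -6 + \frac{8}{3 f}$ ($T{\left(f \right)} = -6 + \frac{8 \frac{1}{f}}{3} = -6 + \frac{8}{3 f}$)
$S = 5706$ ($S = 6 - 100 \left(-79 + 22\right) = 6 - -5700 = 6 + 5700 = 5706$)
$T{\left(-1 \right)} + S = \left(-6 + \frac{8}{3 \left(-1\right)}\right) + 5706 = \left(-6 + \frac{8}{3} \left(-1\right)\right) + 5706 = \left(-6 - \frac{8}{3}\right) + 5706 = - \frac{26}{3} + 5706 = \frac{17092}{3}$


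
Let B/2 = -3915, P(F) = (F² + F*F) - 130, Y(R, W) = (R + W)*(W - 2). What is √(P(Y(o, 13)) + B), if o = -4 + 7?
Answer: 2*√13498 ≈ 232.36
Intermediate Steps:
o = 3
Y(R, W) = (-2 + W)*(R + W) (Y(R, W) = (R + W)*(-2 + W) = (-2 + W)*(R + W))
P(F) = -130 + 2*F² (P(F) = (F² + F²) - 130 = 2*F² - 130 = -130 + 2*F²)
B = -7830 (B = 2*(-3915) = -7830)
√(P(Y(o, 13)) + B) = √((-130 + 2*(13² - 2*3 - 2*13 + 3*13)²) - 7830) = √((-130 + 2*(169 - 6 - 26 + 39)²) - 7830) = √((-130 + 2*176²) - 7830) = √((-130 + 2*30976) - 7830) = √((-130 + 61952) - 7830) = √(61822 - 7830) = √53992 = 2*√13498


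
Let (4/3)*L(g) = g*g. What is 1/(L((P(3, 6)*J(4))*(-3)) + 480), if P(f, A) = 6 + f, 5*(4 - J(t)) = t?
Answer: 25/151968 ≈ 0.00016451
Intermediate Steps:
J(t) = 4 - t/5
L(g) = 3*g²/4 (L(g) = 3*(g*g)/4 = 3*g²/4)
1/(L((P(3, 6)*J(4))*(-3)) + 480) = 1/(3*(((6 + 3)*(4 - ⅕*4))*(-3))²/4 + 480) = 1/(3*((9*(4 - ⅘))*(-3))²/4 + 480) = 1/(3*((9*(16/5))*(-3))²/4 + 480) = 1/(3*((144/5)*(-3))²/4 + 480) = 1/(3*(-432/5)²/4 + 480) = 1/((¾)*(186624/25) + 480) = 1/(139968/25 + 480) = 1/(151968/25) = 25/151968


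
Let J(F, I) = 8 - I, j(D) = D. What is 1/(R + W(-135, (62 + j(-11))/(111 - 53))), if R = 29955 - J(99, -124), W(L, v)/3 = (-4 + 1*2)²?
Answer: 1/29835 ≈ 3.3518e-5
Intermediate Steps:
W(L, v) = 12 (W(L, v) = 3*(-4 + 1*2)² = 3*(-4 + 2)² = 3*(-2)² = 3*4 = 12)
R = 29823 (R = 29955 - (8 - 1*(-124)) = 29955 - (8 + 124) = 29955 - 1*132 = 29955 - 132 = 29823)
1/(R + W(-135, (62 + j(-11))/(111 - 53))) = 1/(29823 + 12) = 1/29835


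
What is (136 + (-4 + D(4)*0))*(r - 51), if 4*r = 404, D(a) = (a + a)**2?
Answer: 6600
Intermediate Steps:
D(a) = 4*a**2 (D(a) = (2*a)**2 = 4*a**2)
r = 101 (r = (1/4)*404 = 101)
(136 + (-4 + D(4)*0))*(r - 51) = (136 + (-4 + (4*4**2)*0))*(101 - 51) = (136 + (-4 + (4*16)*0))*50 = (136 + (-4 + 64*0))*50 = (136 + (-4 + 0))*50 = (136 - 4)*50 = 132*50 = 6600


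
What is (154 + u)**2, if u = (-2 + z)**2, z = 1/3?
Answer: 1990921/81 ≈ 24579.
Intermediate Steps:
z = 1/3 (z = 1*(1/3) = 1/3 ≈ 0.33333)
u = 25/9 (u = (-2 + 1/3)**2 = (-5/3)**2 = 25/9 ≈ 2.7778)
(154 + u)**2 = (154 + 25/9)**2 = (1411/9)**2 = 1990921/81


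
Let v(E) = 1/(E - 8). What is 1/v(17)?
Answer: 9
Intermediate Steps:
v(E) = 1/(-8 + E)
1/v(17) = 1/(1/(-8 + 17)) = 1/(1/9) = 9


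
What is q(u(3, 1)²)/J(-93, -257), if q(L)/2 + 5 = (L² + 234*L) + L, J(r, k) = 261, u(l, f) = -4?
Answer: 2674/87 ≈ 30.736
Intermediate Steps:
q(L) = -10 + 2*L² + 470*L (q(L) = -10 + 2*((L² + 234*L) + L) = -10 + 2*(L² + 235*L) = -10 + (2*L² + 470*L) = -10 + 2*L² + 470*L)
q(u(3, 1)²)/J(-93, -257) = (-10 + 2*((-4)²)² + 470*(-4)²)/261 = (-10 + 2*16² + 470*16)*(1/261) = (-10 + 2*256 + 7520)*(1/261) = (-10 + 512 + 7520)*(1/261) = 8022*(1/261) = 2674/87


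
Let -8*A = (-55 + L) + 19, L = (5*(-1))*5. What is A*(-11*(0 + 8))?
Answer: -671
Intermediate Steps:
L = -25 (L = -5*5 = -25)
A = 61/8 (A = -((-55 - 25) + 19)/8 = -(-80 + 19)/8 = -⅛*(-61) = 61/8 ≈ 7.6250)
A*(-11*(0 + 8)) = 61*(-11*(0 + 8))/8 = 61*(-11*8)/8 = (61/8)*(-88) = -671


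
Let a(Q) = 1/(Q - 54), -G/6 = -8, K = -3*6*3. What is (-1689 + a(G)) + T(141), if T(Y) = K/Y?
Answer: -476453/282 ≈ -1689.5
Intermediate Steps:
K = -54 (K = -18*3 = -54)
G = 48 (G = -6*(-8) = 48)
a(Q) = 1/(-54 + Q)
T(Y) = -54/Y
(-1689 + a(G)) + T(141) = (-1689 + 1/(-54 + 48)) - 54/141 = (-1689 + 1/(-6)) - 54*1/141 = (-1689 - 1/6) - 18/47 = -10135/6 - 18/47 = -476453/282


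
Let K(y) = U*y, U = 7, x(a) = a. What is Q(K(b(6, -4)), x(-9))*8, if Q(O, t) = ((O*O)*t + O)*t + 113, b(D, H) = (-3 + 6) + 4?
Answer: 1553224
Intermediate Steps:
b(D, H) = 7 (b(D, H) = 3 + 4 = 7)
K(y) = 7*y
Q(O, t) = 113 + t*(O + t*O²) (Q(O, t) = (O²*t + O)*t + 113 = (t*O² + O)*t + 113 = (O + t*O²)*t + 113 = t*(O + t*O²) + 113 = 113 + t*(O + t*O²))
Q(K(b(6, -4)), x(-9))*8 = (113 + (7*7)*(-9) + (7*7)²*(-9)²)*8 = (113 + 49*(-9) + 49²*81)*8 = (113 - 441 + 2401*81)*8 = (113 - 441 + 194481)*8 = 194153*8 = 1553224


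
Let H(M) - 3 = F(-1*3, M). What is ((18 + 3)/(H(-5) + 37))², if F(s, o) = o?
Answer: 9/25 ≈ 0.36000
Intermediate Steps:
H(M) = 3 + M
((18 + 3)/(H(-5) + 37))² = ((18 + 3)/((3 - 5) + 37))² = (21/(-2 + 37))² = (21/35)² = (21*(1/35))² = (⅗)² = 9/25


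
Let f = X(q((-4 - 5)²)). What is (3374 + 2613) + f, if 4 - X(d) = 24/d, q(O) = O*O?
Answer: 13102309/2187 ≈ 5991.0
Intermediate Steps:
q(O) = O²
X(d) = 4 - 24/d
f = 8740/2187 (f = 4 - 24/(-4 - 5)⁴ = 4 - 24/(((-9)²)²) = 4 - 24/(81²) = 4 - 24/6561 = 4 - 24*1/6561 = 4 - 8/2187 = 8740/2187 ≈ 3.9963)
(3374 + 2613) + f = (3374 + 2613) + 8740/2187 = 5987 + 8740/2187 = 13102309/2187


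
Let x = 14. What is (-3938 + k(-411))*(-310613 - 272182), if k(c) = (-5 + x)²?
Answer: 2247840315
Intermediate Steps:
k(c) = 81 (k(c) = (-5 + 14)² = 9² = 81)
(-3938 + k(-411))*(-310613 - 272182) = (-3938 + 81)*(-310613 - 272182) = -3857*(-582795) = 2247840315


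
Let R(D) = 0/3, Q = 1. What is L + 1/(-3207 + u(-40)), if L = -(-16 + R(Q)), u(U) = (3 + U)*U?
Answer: 27631/1727 ≈ 15.999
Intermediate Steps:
R(D) = 0 (R(D) = 0*(⅓) = 0)
u(U) = U*(3 + U)
L = 16 (L = -(-16 + 0) = -1*(-16) = 16)
L + 1/(-3207 + u(-40)) = 16 + 1/(-3207 - 40*(3 - 40)) = 16 + 1/(-3207 - 40*(-37)) = 16 + 1/(-3207 + 1480) = 16 + 1/(-1727) = 16 - 1/1727 = 27631/1727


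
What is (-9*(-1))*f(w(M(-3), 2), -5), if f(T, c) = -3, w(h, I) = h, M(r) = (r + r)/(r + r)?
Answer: -27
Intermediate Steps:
M(r) = 1 (M(r) = (2*r)/((2*r)) = (2*r)*(1/(2*r)) = 1)
(-9*(-1))*f(w(M(-3), 2), -5) = -9*(-1)*(-3) = 9*(-3) = -27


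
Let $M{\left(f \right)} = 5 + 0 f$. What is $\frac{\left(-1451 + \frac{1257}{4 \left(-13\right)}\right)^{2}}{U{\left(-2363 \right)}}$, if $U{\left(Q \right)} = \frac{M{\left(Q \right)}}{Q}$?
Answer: $- \frac{13904531619203}{13520} \approx -1.0284 \cdot 10^{9}$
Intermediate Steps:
$M{\left(f \right)} = 5$ ($M{\left(f \right)} = 5 + 0 = 5$)
$U{\left(Q \right)} = \frac{5}{Q}$
$\frac{\left(-1451 + \frac{1257}{4 \left(-13\right)}\right)^{2}}{U{\left(-2363 \right)}} = \frac{\left(-1451 + \frac{1257}{4 \left(-13\right)}\right)^{2}}{5 \frac{1}{-2363}} = \frac{\left(-1451 + \frac{1257}{-52}\right)^{2}}{5 \left(- \frac{1}{2363}\right)} = \frac{\left(-1451 + 1257 \left(- \frac{1}{52}\right)\right)^{2}}{- \frac{5}{2363}} = \left(-1451 - \frac{1257}{52}\right)^{2} \left(- \frac{2363}{5}\right) = \left(- \frac{76709}{52}\right)^{2} \left(- \frac{2363}{5}\right) = \frac{5884270681}{2704} \left(- \frac{2363}{5}\right) = - \frac{13904531619203}{13520}$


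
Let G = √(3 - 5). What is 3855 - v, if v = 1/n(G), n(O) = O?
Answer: 3855 + I*√2/2 ≈ 3855.0 + 0.70711*I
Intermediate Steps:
G = I*√2 (G = √(-2) = I*√2 ≈ 1.4142*I)
v = -I*√2/2 (v = 1/(I*√2) = -I*√2/2 ≈ -0.70711*I)
3855 - v = 3855 - (-1)*I*√2/2 = 3855 + I*√2/2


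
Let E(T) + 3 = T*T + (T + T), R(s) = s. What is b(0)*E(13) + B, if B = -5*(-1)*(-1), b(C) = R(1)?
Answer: 187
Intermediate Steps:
E(T) = -3 + T² + 2*T (E(T) = -3 + (T*T + (T + T)) = -3 + (T² + 2*T) = -3 + T² + 2*T)
b(C) = 1
B = -5 (B = 5*(-1) = -5)
b(0)*E(13) + B = 1*(-3 + 13² + 2*13) - 5 = 1*(-3 + 169 + 26) - 5 = 1*192 - 5 = 192 - 5 = 187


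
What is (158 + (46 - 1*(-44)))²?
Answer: 61504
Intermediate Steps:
(158 + (46 - 1*(-44)))² = (158 + (46 + 44))² = (158 + 90)² = 248² = 61504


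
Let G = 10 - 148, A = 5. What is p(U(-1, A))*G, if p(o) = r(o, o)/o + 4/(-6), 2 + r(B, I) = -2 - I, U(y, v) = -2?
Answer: -46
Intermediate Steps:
r(B, I) = -4 - I (r(B, I) = -2 + (-2 - I) = -4 - I)
G = -138
p(o) = -⅔ + (-4 - o)/o (p(o) = (-4 - o)/o + 4/(-6) = (-4 - o)/o + 4*(-⅙) = (-4 - o)/o - ⅔ = -⅔ + (-4 - o)/o)
p(U(-1, A))*G = (-5/3 - 4/(-2))*(-138) = (-5/3 - 4*(-½))*(-138) = (-5/3 + 2)*(-138) = (⅓)*(-138) = -46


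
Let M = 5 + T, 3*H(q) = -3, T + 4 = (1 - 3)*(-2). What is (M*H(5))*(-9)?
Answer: 45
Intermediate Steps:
T = 0 (T = -4 + (1 - 3)*(-2) = -4 - 2*(-2) = -4 + 4 = 0)
H(q) = -1 (H(q) = (⅓)*(-3) = -1)
M = 5 (M = 5 + 0 = 5)
(M*H(5))*(-9) = (5*(-1))*(-9) = -5*(-9) = 45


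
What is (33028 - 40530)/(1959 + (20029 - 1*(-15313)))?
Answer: -682/3391 ≈ -0.20112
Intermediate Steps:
(33028 - 40530)/(1959 + (20029 - 1*(-15313))) = -7502/(1959 + (20029 + 15313)) = -7502/(1959 + 35342) = -7502/37301 = -7502*1/37301 = -682/3391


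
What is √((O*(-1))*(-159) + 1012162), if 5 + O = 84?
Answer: √1024723 ≈ 1012.3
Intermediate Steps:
O = 79 (O = -5 + 84 = 79)
√((O*(-1))*(-159) + 1012162) = √((79*(-1))*(-159) + 1012162) = √(-79*(-159) + 1012162) = √(12561 + 1012162) = √1024723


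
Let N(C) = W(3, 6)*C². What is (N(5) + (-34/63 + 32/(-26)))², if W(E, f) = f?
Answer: 14737960000/670761 ≈ 21972.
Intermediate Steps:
N(C) = 6*C²
(N(5) + (-34/63 + 32/(-26)))² = (6*5² + (-34/63 + 32/(-26)))² = (6*25 + (-34*1/63 + 32*(-1/26)))² = (150 + (-34/63 - 16/13))² = (150 - 1450/819)² = (121400/819)² = 14737960000/670761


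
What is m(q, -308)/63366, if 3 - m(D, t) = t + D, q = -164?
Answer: 475/63366 ≈ 0.0074961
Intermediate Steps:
m(D, t) = 3 - D - t (m(D, t) = 3 - (t + D) = 3 - (D + t) = 3 + (-D - t) = 3 - D - t)
m(q, -308)/63366 = (3 - 1*(-164) - 1*(-308))/63366 = (3 + 164 + 308)*(1/63366) = 475*(1/63366) = 475/63366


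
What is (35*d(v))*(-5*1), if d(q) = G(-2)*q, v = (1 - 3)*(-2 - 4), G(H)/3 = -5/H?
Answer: -15750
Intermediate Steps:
G(H) = -15/H (G(H) = 3*(-5/H) = -15/H)
v = 12 (v = -2*(-6) = 12)
d(q) = 15*q/2 (d(q) = (-15/(-2))*q = (-15*(-½))*q = 15*q/2)
(35*d(v))*(-5*1) = (35*((15/2)*12))*(-5*1) = (35*90)*(-5) = 3150*(-5) = -15750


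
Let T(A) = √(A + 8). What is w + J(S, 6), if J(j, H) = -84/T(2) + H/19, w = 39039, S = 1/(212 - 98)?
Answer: 741747/19 - 42*√10/5 ≈ 39013.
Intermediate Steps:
S = 1/114 ≈ 0.0087719
T(A) = √(8 + A)
J(j, H) = -42*√10/5 + H/19 (J(j, H) = -84/√(8 + 2) + H/19 = -84*√10/10 + H*(1/19) = -42*√10/5 + H/19)
w + J(S, 6) = 39039 + (-42*√10/5 + (1/19)*6) = 39039 + (-42*√10/5 + 6/19) = 39039 + (6/19 - 42*√10/5) = 741747/19 - 42*√10/5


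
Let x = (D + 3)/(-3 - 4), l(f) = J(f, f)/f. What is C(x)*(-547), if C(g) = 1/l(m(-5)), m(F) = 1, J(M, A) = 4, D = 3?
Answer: -547/4 ≈ -136.75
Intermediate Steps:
l(f) = 4/f
x = -6/7 (x = (3 + 3)/(-3 - 4) = 6/(-7) = 6*(-⅐) = -6/7 ≈ -0.85714)
C(g) = ¼ (C(g) = 1/(4/1) = 1/(4*1) = 1/4 = ¼)
C(x)*(-547) = (¼)*(-547) = -547/4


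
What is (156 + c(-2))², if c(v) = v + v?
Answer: 23104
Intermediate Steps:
c(v) = 2*v
(156 + c(-2))² = (156 + 2*(-2))² = (156 - 4)² = 152² = 23104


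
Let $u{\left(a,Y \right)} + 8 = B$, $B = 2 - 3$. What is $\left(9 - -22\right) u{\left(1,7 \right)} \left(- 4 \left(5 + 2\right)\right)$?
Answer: $7812$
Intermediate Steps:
$B = -1$
$u{\left(a,Y \right)} = -9$ ($u{\left(a,Y \right)} = -8 - 1 = -9$)
$\left(9 - -22\right) u{\left(1,7 \right)} \left(- 4 \left(5 + 2\right)\right) = \left(9 - -22\right) \left(-9\right) \left(- 4 \left(5 + 2\right)\right) = \left(9 + 22\right) \left(-9\right) \left(\left(-4\right) 7\right) = 31 \left(-9\right) \left(-28\right) = \left(-279\right) \left(-28\right) = 7812$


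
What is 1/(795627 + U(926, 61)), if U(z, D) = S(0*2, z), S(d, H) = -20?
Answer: 1/795607 ≈ 1.2569e-6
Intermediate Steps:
U(z, D) = -20
1/(795627 + U(926, 61)) = 1/(795627 - 20) = 1/795607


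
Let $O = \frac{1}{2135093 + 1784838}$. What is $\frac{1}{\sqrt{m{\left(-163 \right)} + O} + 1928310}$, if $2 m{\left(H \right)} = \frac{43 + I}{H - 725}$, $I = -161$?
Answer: $\frac{6712251826189680}{12943302318959590563983} - \frac{2 \sqrt{201262794527797194}}{12943302318959590563983} \approx 5.1859 \cdot 10^{-7}$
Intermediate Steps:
$m{\left(H \right)} = - \frac{59}{-725 + H}$ ($m{\left(H \right)} = \frac{\left(43 - 161\right) \frac{1}{H - 725}}{2} = \frac{\left(-118\right) \frac{1}{-725 + H}}{2} = - \frac{59}{-725 + H}$)
$O = \frac{1}{3919931} \approx 2.5511 \cdot 10^{-7}$
$\frac{1}{\sqrt{m{\left(-163 \right)} + O} + 1928310} = \frac{1}{\sqrt{- \frac{59}{-725 - 163} + \frac{1}{3919931}} + 1928310} = \frac{1}{\sqrt{- \frac{59}{-888} + \frac{1}{3919931}} + 1928310} = \frac{1}{\sqrt{\left(-59\right) \left(- \frac{1}{888}\right) + \frac{1}{3919931}} + 1928310} = \frac{1}{\sqrt{\frac{59}{888} + \frac{1}{3919931}} + 1928310} = \frac{1}{\sqrt{\frac{231276817}{3480898728}} + 1928310} = \frac{1}{\frac{\sqrt{201262794527797194}}{1740449364} + 1928310} = \frac{1}{1928310 + \frac{\sqrt{201262794527797194}}{1740449364}}$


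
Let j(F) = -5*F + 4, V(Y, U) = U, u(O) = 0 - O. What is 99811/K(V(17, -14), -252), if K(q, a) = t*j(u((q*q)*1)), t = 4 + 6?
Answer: 99811/9840 ≈ 10.143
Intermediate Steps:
u(O) = -O
t = 10
j(F) = 4 - 5*F
K(q, a) = 40 + 50*q**2 (K(q, a) = 10*(4 - (-5)*(q*q)*1) = 10*(4 - (-5)*q**2*1) = 10*(4 - (-5)*q**2) = 10*(4 + 5*q**2) = 40 + 50*q**2)
99811/K(V(17, -14), -252) = 99811/(40 + 50*(-14)**2) = 99811/(40 + 50*196) = 99811/(40 + 9800) = 99811/9840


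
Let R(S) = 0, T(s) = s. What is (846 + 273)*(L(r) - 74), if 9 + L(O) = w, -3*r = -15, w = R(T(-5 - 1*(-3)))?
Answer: -92877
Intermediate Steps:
w = 0
r = 5 (r = -⅓*(-15) = 5)
L(O) = -9 (L(O) = -9 + 0 = -9)
(846 + 273)*(L(r) - 74) = (846 + 273)*(-9 - 74) = 1119*(-83) = -92877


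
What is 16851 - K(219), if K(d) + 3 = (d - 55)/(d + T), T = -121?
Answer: 825764/49 ≈ 16852.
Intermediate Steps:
K(d) = -3 + (-55 + d)/(-121 + d) (K(d) = -3 + (d - 55)/(d - 121) = -3 + (-55 + d)/(-121 + d))
16851 - K(219) = 16851 - 2*(154 - 1*219)/(-121 + 219) = 16851 - 2*(154 - 219)/98 = 16851 - 2*(-65)/98 = 16851 - 1*(-65/49) = 16851 + 65/49 = 825764/49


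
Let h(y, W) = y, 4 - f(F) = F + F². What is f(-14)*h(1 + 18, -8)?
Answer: -3382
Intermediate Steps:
f(F) = 4 - F - F² (f(F) = 4 - (F + F²) = 4 + (-F - F²) = 4 - F - F²)
f(-14)*h(1 + 18, -8) = (4 - 1*(-14) - 1*(-14)²)*(1 + 18) = (4 + 14 - 1*196)*19 = (4 + 14 - 196)*19 = -178*19 = -3382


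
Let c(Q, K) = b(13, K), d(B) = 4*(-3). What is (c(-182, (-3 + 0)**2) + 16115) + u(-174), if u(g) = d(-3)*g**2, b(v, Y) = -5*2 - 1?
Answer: -347208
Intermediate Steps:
b(v, Y) = -11 (b(v, Y) = -10 - 1 = -11)
d(B) = -12
c(Q, K) = -11
u(g) = -12*g**2
(c(-182, (-3 + 0)**2) + 16115) + u(-174) = (-11 + 16115) - 12*(-174)**2 = 16104 - 12*30276 = 16104 - 363312 = -347208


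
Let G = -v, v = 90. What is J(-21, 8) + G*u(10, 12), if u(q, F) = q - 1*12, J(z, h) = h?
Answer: 188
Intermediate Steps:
u(q, F) = -12 + q (u(q, F) = q - 12 = -12 + q)
G = -90 (G = -1*90 = -90)
J(-21, 8) + G*u(10, 12) = 8 - 90*(-12 + 10) = 8 - 90*(-2) = 8 + 180 = 188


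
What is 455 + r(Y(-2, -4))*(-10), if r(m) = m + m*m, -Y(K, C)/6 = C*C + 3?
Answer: -128365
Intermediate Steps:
Y(K, C) = -18 - 6*C² (Y(K, C) = -6*(C*C + 3) = -6*(C² + 3) = -6*(3 + C²) = -18 - 6*C²)
r(m) = m + m²
455 + r(Y(-2, -4))*(-10) = 455 + ((-18 - 6*(-4)²)*(1 + (-18 - 6*(-4)²)))*(-10) = 455 + ((-18 - 6*16)*(1 + (-18 - 6*16)))*(-10) = 455 + ((-18 - 96)*(1 + (-18 - 96)))*(-10) = 455 - 114*(1 - 114)*(-10) = 455 - 114*(-113)*(-10) = 455 + 12882*(-10) = 455 - 128820 = -128365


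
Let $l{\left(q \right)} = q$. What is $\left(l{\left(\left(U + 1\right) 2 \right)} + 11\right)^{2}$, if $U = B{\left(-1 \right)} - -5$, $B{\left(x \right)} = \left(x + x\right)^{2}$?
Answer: $961$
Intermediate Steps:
$B{\left(x \right)} = 4 x^{2}$ ($B{\left(x \right)} = \left(2 x\right)^{2} = 4 x^{2}$)
$U = 9$ ($U = 4 \left(-1\right)^{2} - -5 = 4 \cdot 1 + 5 = 4 + 5 = 9$)
$\left(l{\left(\left(U + 1\right) 2 \right)} + 11\right)^{2} = \left(\left(9 + 1\right) 2 + 11\right)^{2} = \left(10 \cdot 2 + 11\right)^{2} = \left(20 + 11\right)^{2} = 31^{2} = 961$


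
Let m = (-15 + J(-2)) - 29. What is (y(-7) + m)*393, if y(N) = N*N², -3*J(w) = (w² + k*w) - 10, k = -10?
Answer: -153925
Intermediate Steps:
J(w) = 10/3 - w²/3 + 10*w/3 (J(w) = -((w² - 10*w) - 10)/3 = -(-10 + w² - 10*w)/3 = 10/3 - w²/3 + 10*w/3)
m = -146/3 (m = (-15 + (10/3 - ⅓*(-2)² + (10/3)*(-2))) - 29 = (-15 + (10/3 - ⅓*4 - 20/3)) - 29 = (-15 + (10/3 - 4/3 - 20/3)) - 29 = (-15 - 14/3) - 29 = -59/3 - 29 = -146/3 ≈ -48.667)
y(N) = N³
(y(-7) + m)*393 = ((-7)³ - 146/3)*393 = (-343 - 146/3)*393 = -1175/3*393 = -153925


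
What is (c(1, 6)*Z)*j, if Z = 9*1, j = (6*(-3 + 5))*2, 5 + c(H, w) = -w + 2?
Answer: -1944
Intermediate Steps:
c(H, w) = -3 - w (c(H, w) = -5 + (-w + 2) = -5 + (2 - w) = -3 - w)
j = 24 (j = (6*2)*2 = 12*2 = 24)
Z = 9
(c(1, 6)*Z)*j = ((-3 - 1*6)*9)*24 = ((-3 - 6)*9)*24 = -9*9*24 = -81*24 = -1944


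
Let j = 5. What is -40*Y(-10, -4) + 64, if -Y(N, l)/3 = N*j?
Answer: -5936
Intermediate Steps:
Y(N, l) = -15*N (Y(N, l) = -3*N*5 = -15*N)
-40*Y(-10, -4) + 64 = -(-600)*(-10) + 64 = -40*150 + 64 = -6000 + 64 = -5936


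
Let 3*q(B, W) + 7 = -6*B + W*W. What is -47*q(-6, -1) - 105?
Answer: -575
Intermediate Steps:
q(B, W) = -7/3 - 2*B + W²/3 (q(B, W) = -7/3 + (-6*B + W*W)/3 = -7/3 + (-6*B + W²)/3 = -7/3 + (W² - 6*B)/3 = -7/3 + (-2*B + W²/3) = -7/3 - 2*B + W²/3)
-47*q(-6, -1) - 105 = -47*(-7/3 - 2*(-6) + (⅓)*(-1)²) - 105 = -47*(-7/3 + 12 + (⅓)*1) - 105 = -47*(-7/3 + 12 + ⅓) - 105 = -47*10 - 105 = -470 - 105 = -575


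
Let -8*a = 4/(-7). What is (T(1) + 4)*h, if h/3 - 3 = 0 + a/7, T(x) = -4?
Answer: 0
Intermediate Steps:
a = 1/14 (a = -1/(2*(-7)) = -(-1)/(2*7) = -⅛*(-4/7) = 1/14 ≈ 0.071429)
h = 885/98 (h = 9 + 3*(0 + (1/14)/7) = 9 + 3*(0 + (1/14)*(⅐)) = 9 + 3*(0 + 1/98) = 9 + 3*(1/98) = 9 + 3/98 = 885/98 ≈ 9.0306)
(T(1) + 4)*h = (-4 + 4)*(885/98) = 0*(885/98) = 0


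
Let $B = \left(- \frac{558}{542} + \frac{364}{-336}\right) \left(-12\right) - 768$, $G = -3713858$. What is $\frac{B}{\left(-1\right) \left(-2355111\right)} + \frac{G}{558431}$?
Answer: $- \frac{2370426849600265}{356410254517911} \approx -6.6508$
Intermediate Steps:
$B = - \frac{201257}{271}$ ($B = \left(\left(-558\right) \frac{1}{542} + 364 \left(- \frac{1}{336}\right)\right) \left(-12\right) - 768 = \left(- \frac{279}{271} - \frac{13}{12}\right) \left(-12\right) - 768 = \left(- \frac{6871}{3252}\right) \left(-12\right) - 768 = \frac{6871}{271} - 768 = - \frac{201257}{271} \approx -742.65$)
$\frac{B}{\left(-1\right) \left(-2355111\right)} + \frac{G}{558431} = - \frac{201257}{271 \left(\left(-1\right) \left(-2355111\right)\right)} - \frac{3713858}{558431} = - \frac{201257}{271 \cdot 2355111} - \frac{3713858}{558431} = \left(- \frac{201257}{271}\right) \frac{1}{2355111} - \frac{3713858}{558431} = - \frac{201257}{638235081} - \frac{3713858}{558431} = - \frac{2370426849600265}{356410254517911}$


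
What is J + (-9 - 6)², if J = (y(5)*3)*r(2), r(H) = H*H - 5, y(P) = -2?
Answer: 231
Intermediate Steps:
r(H) = -5 + H² (r(H) = H² - 5 = -5 + H²)
J = 6 (J = (-2*3)*(-5 + 2²) = -6*(-5 + 4) = -6*(-1) = 6)
J + (-9 - 6)² = 6 + (-9 - 6)² = 6 + (-15)² = 6 + 225 = 231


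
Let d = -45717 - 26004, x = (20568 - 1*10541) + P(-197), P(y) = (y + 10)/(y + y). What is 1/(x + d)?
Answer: -394/24307249 ≈ -1.6209e-5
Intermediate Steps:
P(y) = (10 + y)/(2*y) (P(y) = (10 + y)/((2*y)) = (10 + y)*(1/(2*y)) = (10 + y)/(2*y))
x = 3950825/394 (x = (20568 - 1*10541) + (½)*(10 - 197)/(-197) = (20568 - 10541) + (½)*(-1/197)*(-187) = 10027 + 187/394 = 3950825/394 ≈ 10027.)
d = -71721
1/(x + d) = 1/(3950825/394 - 71721) = 1/(-24307249/394) = -394/24307249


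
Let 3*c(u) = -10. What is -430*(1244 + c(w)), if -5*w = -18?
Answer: -1600460/3 ≈ -5.3349e+5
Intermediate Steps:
w = 18/5 (w = -1/5*(-18) = 18/5 ≈ 3.6000)
c(u) = -10/3 (c(u) = (1/3)*(-10) = -10/3)
-430*(1244 + c(w)) = -430*(1244 - 10/3) = -430*3722/3 = -1600460/3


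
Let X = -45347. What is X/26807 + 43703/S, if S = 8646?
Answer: 70861469/21070302 ≈ 3.3631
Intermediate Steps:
X/26807 + 43703/S = -45347/26807 + 43703/8646 = -45347*1/26807 + 43703*(1/8646) = -45347/26807 + 3973/786 = 70861469/21070302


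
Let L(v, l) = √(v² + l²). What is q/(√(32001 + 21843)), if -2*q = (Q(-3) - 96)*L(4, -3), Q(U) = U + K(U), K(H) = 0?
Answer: 165*√13461/17948 ≈ 1.0666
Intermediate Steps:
L(v, l) = √(l² + v²)
Q(U) = U (Q(U) = U + 0 = U)
q = 495/2 (q = -(-3 - 96)*√((-3)² + 4²)/2 = -(-99)*√(9 + 16)/2 = -(-99)*√25/2 = -(-99)*5/2 = -½*(-495) = 495/2 ≈ 247.50)
q/(√(32001 + 21843)) = 495/(2*(√(32001 + 21843))) = 495/(2*(√53844)) = 495/(2*((2*√13461))) = 495*(√13461/26922)/2 = 165*√13461/17948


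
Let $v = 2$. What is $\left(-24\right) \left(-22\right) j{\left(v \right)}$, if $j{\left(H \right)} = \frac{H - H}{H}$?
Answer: $0$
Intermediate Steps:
$j{\left(H \right)} = 0$ ($j{\left(H \right)} = \frac{0}{H} = 0$)
$\left(-24\right) \left(-22\right) j{\left(v \right)} = \left(-24\right) \left(-22\right) 0 = 528 \cdot 0 = 0$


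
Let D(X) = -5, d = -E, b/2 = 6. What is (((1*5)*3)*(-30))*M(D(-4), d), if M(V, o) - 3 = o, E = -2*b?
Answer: -12150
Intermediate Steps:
b = 12 (b = 2*6 = 12)
E = -24 (E = -2*12 = -24)
d = 24 (d = -1*(-24) = 24)
M(V, o) = 3 + o
(((1*5)*3)*(-30))*M(D(-4), d) = (((1*5)*3)*(-30))*(3 + 24) = ((5*3)*(-30))*27 = (15*(-30))*27 = -450*27 = -12150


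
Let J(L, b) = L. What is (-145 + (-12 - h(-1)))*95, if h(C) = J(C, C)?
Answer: -14820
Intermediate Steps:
h(C) = C
(-145 + (-12 - h(-1)))*95 = (-145 + (-12 - 1*(-1)))*95 = (-145 + (-12 + 1))*95 = (-145 - 11)*95 = -156*95 = -14820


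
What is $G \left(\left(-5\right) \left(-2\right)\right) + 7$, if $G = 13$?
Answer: $137$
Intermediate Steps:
$G \left(\left(-5\right) \left(-2\right)\right) + 7 = 13 \left(\left(-5\right) \left(-2\right)\right) + 7 = 13 \cdot 10 + 7 = 130 + 7 = 137$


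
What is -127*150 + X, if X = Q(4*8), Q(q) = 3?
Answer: -19047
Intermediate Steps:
X = 3
-127*150 + X = -127*150 + 3 = -19050 + 3 = -19047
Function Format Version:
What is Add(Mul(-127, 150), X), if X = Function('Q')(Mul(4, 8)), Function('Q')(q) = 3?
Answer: -19047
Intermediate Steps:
X = 3
Add(Mul(-127, 150), X) = Add(Mul(-127, 150), 3) = Add(-19050, 3) = -19047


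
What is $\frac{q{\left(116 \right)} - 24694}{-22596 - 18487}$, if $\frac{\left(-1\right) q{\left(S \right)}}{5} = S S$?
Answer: $\frac{91974}{41083} \approx 2.2387$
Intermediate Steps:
$q{\left(S \right)} = - 5 S^{2}$ ($q{\left(S \right)} = - 5 S S = - 5 S^{2}$)
$\frac{q{\left(116 \right)} - 24694}{-22596 - 18487} = \frac{- 5 \cdot 116^{2} - 24694}{-22596 - 18487} = \frac{\left(-5\right) 13456 - 24694}{-41083} = \left(-67280 - 24694\right) \left(- \frac{1}{41083}\right) = \left(-91974\right) \left(- \frac{1}{41083}\right) = \frac{91974}{41083}$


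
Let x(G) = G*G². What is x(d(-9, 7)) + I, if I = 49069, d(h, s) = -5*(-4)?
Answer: 57069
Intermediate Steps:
d(h, s) = 20
x(G) = G³
x(d(-9, 7)) + I = 20³ + 49069 = 8000 + 49069 = 57069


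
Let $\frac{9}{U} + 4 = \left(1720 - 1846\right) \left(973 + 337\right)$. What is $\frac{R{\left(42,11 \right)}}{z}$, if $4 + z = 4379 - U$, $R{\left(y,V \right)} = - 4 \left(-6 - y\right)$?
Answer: $\frac{31692288}{722155009} \approx 0.043886$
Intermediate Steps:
$U = - \frac{9}{165064}$ ($U = \frac{9}{-4 + \left(1720 - 1846\right) \left(973 + 337\right)} = \frac{9}{-4 - 165060} = \frac{9}{-165064} = 9 \left(- \frac{1}{165064}\right) = - \frac{9}{165064} \approx -5.4524 \cdot 10^{-5}$)
$R{\left(y,V \right)} = 24 + 4 y$
$z = \frac{722155009}{165064}$ ($z = -4 + \left(4379 - - \frac{9}{165064}\right) = -4 + \left(4379 + \frac{9}{165064}\right) = -4 + \frac{722815265}{165064} = \frac{722155009}{165064} \approx 4375.0$)
$\frac{R{\left(42,11 \right)}}{z} = \frac{24 + 4 \cdot 42}{\frac{722155009}{165064}} = \left(24 + 168\right) \frac{165064}{722155009} = 192 \cdot \frac{165064}{722155009} = \frac{31692288}{722155009}$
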